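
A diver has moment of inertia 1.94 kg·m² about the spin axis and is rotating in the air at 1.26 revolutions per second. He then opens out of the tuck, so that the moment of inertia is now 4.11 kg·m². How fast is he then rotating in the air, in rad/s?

ω₂ ≈ 3.74 rad/s

Angular momentum about the spin axis is conserved since the torque about it is zero.
ω₂ = I₁ω₁ / I₂ = (1.940)(1.26 rev/s) / (4.110) = 0.5947 rev/s = 3.737 rad/s.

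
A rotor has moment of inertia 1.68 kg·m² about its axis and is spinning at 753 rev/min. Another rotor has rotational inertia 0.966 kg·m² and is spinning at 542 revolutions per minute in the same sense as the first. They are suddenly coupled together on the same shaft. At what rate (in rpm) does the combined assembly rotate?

|ω_f| ≈ 676 rpm

No external torque acts about the common axis, so total angular momentum is conserved.
Taking A's sense as positive: L = (1.680)(753) + (0.9660)(542) = 1789 kg·m²·rpm.
Combined I = 1.680 + 0.9660 = 2.646 kg·m².
ω_f = L / I = 1789 / 2.646 = 676.0 rpm.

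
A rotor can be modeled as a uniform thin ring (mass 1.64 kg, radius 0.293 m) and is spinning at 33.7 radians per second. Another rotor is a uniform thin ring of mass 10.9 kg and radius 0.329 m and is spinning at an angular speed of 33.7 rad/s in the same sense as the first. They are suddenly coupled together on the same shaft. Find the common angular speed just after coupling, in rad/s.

|ω_f| ≈ 33.7 rad/s

No external torque acts about the common axis, so total angular momentum is conserved.
Moments of inertia: I_A = (1.64)(0.293)² = 0.1408 kg·m²; I_B = (10.9)(0.329)² = 1.180 kg·m².
Taking A's sense as positive: L = (0.1408)(33.7) + (1.180)(33.7) = 44.50 kg·m²·rad/s.
Combined I = 0.1408 + 1.180 = 1.321 kg·m².
ω_f = L / I = 44.50 / 1.321 = 33.70 rad/s.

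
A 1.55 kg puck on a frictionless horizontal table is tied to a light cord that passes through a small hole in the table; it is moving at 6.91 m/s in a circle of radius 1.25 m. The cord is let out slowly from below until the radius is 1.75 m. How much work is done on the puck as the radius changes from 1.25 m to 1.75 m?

The only horizontal force on the mass is along the cord (radial), so it exerts no torque about the hole and angular momentum m v r is conserved.
v₂ = v₁ r₁ / r₂ = (6.91)(1.25) / (1.75) = 4.936 m/s.
W = ΔKE = ½m(v₂² − v₁²) = -18.12 J.

W ≈ -18.1 J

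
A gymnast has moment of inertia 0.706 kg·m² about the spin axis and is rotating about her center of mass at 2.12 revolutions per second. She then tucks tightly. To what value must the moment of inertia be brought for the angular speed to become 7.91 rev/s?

I₂ ≈ 0.189 kg·m²

With no external torque about the axis, L is conserved: I₁ω₁ = I₂ω₂.
I₂ = I₁ω₁ / ω₂ = (0.706)(2.12) / (7.91) = 0.1892 kg·m².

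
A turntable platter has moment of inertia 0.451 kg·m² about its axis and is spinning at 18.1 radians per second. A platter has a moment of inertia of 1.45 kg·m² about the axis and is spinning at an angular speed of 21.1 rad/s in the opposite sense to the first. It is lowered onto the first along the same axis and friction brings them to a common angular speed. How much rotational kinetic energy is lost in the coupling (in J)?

ΔKE lost ≈ 264 J

No external torque acts about the common axis, so total angular momentum is conserved.
Taking A's sense as positive: L = (0.4510)(18.1) − (1.450)(21.1) = -22.43 kg·m²·rad/s.
Combined I = 0.4510 + 1.450 = 1.901 kg·m².
ω_f = L / I = -22.43 / 1.901 = -11.80 rad/s.
KE_i = ½ΣIω² = 396.7 J; KE_f = ½(1.901)(11.80)² = 132.3 J.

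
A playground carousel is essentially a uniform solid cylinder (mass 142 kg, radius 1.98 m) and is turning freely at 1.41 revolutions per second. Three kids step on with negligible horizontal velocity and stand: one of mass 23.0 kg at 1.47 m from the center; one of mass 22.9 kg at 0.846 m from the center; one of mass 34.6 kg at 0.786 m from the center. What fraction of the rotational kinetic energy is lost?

No external torque acts about the center; L_before = L_after.
I_p = ½(142)(1.98)² = 278.3 kg·m².
Added inertia Σmr² = (23.0)(1.47)² + (22.9)(0.846)² + (34.6)(0.786)² = 87.47 kg·m²; I_f = 278.3 + 87.47 = 365.8 kg·m².
ω_f = I_p ω_i / I_f = (278.3)(1.41) / 365.8 = 1.073 rev/s.
KE_i = ½(278.3)(8.859 rad/s)² = 10920 J; KE_f = ½(365.8)(6.741)² = 8312 J.
Fraction lost = 0.2391.

fraction ≈ 0.239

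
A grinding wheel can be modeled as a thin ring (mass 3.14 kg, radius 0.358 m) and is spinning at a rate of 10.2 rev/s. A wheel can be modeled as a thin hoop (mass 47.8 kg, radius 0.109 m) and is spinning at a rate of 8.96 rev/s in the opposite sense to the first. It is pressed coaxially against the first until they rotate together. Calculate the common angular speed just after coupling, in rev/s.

|ω_f| ≈ 1.01 rev/s

No external torque acts about the common axis, so total angular momentum is conserved.
Moments of inertia: I_A = (3.14)(0.358)² = 0.4024 kg·m²; I_B = (47.8)(0.109)² = 0.5679 kg·m².
Taking A's sense as positive: L = (0.4024)(10.2) − (0.5679)(8.96) = -0.9837 kg·m²·rev/s.
Combined I = 0.4024 + 0.5679 = 0.9703 kg·m².
ω_f = L / I = -0.9837 / 0.9703 = -1.014 rev/s.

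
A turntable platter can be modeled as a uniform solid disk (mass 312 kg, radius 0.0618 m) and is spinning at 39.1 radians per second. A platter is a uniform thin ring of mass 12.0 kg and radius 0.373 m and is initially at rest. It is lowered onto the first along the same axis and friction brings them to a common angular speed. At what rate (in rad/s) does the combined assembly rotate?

|ω_f| ≈ 10.3 rad/s

The coupling torques are internal; angular momentum about the shared axis is conserved.
Moments of inertia: I_A = ½(312)(0.0618)² = 0.5958 kg·m²; I_B = (12.0)(0.373)² = 1.670 kg·m².
Taking A's sense as positive: L = (0.5958)(39.1) = 23.30 kg·m²·rad/s.
Combined I = 0.5958 + 1.670 = 2.265 kg·m².
ω_f = L / I = 23.30 / 2.265 = 10.28 rad/s.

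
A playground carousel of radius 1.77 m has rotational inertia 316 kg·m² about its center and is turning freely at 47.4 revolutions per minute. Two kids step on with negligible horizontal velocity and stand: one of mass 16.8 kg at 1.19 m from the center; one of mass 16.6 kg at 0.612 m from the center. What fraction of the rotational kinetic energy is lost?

No external torque acts about the center; L_before = L_after.
Added inertia Σmr² = (16.8)(1.19)² + (16.6)(0.612)² = 30.01 kg·m²; I_f = 316.0 + 30.01 = 346.0 kg·m².
ω_f = I_p ω_i / I_f = (316.0)(47.4) / 346.0 = 43.29 rpm.
KE_i = ½(316.0)(4.964 rad/s)² = 3893 J; KE_f = ½(346.0)(4.533)² = 3555 J.
Fraction lost = 0.08673.

fraction ≈ 0.0867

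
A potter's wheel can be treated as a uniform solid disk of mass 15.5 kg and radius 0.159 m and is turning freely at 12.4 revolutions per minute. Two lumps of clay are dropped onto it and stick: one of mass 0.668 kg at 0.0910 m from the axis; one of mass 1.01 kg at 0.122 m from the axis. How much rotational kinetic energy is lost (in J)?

The added mass arrives with no angular momentum about the axis, and any external torque about the axis is negligible, so the system's angular momentum is conserved.
I_p = ½(15.5)(0.159)² = 0.1959 kg·m².
Added inertia Σmr² = (0.668)(0.0910)² + (1.01)(0.122)² = 0.02056 kg·m²; I_f = 0.1959 + 0.02056 = 0.2165 kg·m².
ω_f = I_p ω_i / I_f = (0.1959)(12.4) / 0.2165 = 11.22 rpm.
KE_i = ½(0.1959)(1.299 rad/s)² = 0.1652 J; KE_f = ½(0.2165)(1.175)² = 0.1495 J.

energy lost ≈ 0.0157 J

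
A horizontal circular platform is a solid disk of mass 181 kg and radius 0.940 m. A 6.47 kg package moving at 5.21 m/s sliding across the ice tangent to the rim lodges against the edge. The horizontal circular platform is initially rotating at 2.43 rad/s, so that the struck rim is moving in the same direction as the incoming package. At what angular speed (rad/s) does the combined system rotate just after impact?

The axle reaction passes through the central axle and exerts no torque about it; angular momentum about the central axle is conserved through the impact.
I_p = ½(181)(0.940)² = 79.97 kg·m². Taking the sense of the package's angular momentum as positive, L_{package} = m v R = (6.47)(5.21)(0.940) = 31.69 kg·m²/s.
L_i = +I_p ω_p + m v R = +(79.97)(2.43) + 31.69 = 226.0 kg·m²/s.
After sticking, I_f = I_p + m R² = 79.97 + (6.47)(0.940)² = 85.68 kg·m².
ω_f = L_i / I_f = 226.0 / 85.68 = 2.638 rad/s.

|ω_f| ≈ 2.64 rad/s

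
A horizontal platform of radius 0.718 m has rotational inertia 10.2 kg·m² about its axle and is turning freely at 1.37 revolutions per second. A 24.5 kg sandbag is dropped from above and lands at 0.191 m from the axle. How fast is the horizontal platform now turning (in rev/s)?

ω_f ≈ 1.26 rev/s

The added mass arrives with no angular momentum about the axle, and any external torque about the axle is negligible, so the system's angular momentum is conserved.
Added inertia Σmr² = (24.5)(0.191)² = 0.8938 kg·m²; I_f = 10.20 + 0.8938 = 11.09 kg·m².
ω_f = I_p ω_i / I_f = (10.20)(1.37) / 11.09 = 1.260 rev/s.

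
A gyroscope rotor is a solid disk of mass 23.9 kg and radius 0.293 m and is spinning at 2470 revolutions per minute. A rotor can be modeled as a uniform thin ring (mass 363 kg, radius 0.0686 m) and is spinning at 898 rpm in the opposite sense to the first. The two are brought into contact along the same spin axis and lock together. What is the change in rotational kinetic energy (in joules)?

No external torque acts about the common axis, so total angular momentum is conserved.
Moments of inertia: I_A = ½(23.9)(0.293)² = 1.026 kg·m²; I_B = (363)(0.0686)² = 1.708 kg·m².
Taking A's sense as positive: L = (1.026)(2470) − (1.708)(898) = 999.9 kg·m²·rpm.
Combined I = 1.026 + 1.708 = 2.734 kg·m².
ω_f = L / I = 999.9 / 2.734 = 365.7 rpm.
KE_i = ½ΣIω² = 41870 J; KE_f = ½(2.734)(38.30)² = 2005 J.

ΔKE ≈ -39900 J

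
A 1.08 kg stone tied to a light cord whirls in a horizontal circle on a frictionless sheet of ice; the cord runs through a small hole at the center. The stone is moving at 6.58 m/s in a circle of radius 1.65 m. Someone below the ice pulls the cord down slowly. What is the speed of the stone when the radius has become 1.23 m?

v₂ ≈ 8.83 m/s

The only horizontal force on the mass is along the cord (radial), so it exerts no torque about the hole and angular momentum m v r is conserved.
v₂ = v₁ r₁ / r₂ = (6.58)(1.65) / (1.23) = 8.827 m/s.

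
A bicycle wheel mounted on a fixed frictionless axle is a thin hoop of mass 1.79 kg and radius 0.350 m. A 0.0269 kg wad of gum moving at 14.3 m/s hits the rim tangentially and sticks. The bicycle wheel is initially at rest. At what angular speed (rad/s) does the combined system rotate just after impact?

About the axle the impulsive forces during the collision are internal, so angular momentum about that axis is conserved.
I_p = (1.79)(0.350)² = 0.2193 kg·m². Taking the sense of the wad of gum's angular momentum as positive, L_{wad} = m v R = (0.0269)(14.3)(0.350) = 0.1346 kg·m²/s.
L_i = 0 + 0.1346 = 0.1346 kg·m²/s.
After sticking, I_f = I_p + m R² = 0.2193 + (0.0269)(0.350)² = 0.2226 kg·m².
ω_f = L_i / I_f = 0.1346 / 0.2226 = 0.6049 rad/s.

|ω_f| ≈ 0.605 rad/s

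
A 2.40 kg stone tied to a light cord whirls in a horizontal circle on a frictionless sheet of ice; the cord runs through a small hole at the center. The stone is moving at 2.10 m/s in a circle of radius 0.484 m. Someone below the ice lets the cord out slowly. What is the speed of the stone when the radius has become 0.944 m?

Central (radial) force ⇒ zero torque about the center ⇒ m v r is constant.
v₂ = v₁ r₁ / r₂ = (2.10)(0.484) / (0.944) = 1.077 m/s.

v₂ ≈ 1.08 m/s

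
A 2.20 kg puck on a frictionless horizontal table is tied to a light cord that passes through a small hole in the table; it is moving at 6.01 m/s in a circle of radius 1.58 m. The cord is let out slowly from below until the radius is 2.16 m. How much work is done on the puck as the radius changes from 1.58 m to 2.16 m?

Central (radial) force ⇒ zero torque about the center ⇒ m v r is constant.
v₂ = v₁ r₁ / r₂ = (6.01)(1.58) / (2.16) = 4.396 m/s.
W = ΔKE = ½m(v₂² − v₁²) = -18.47 J.

W ≈ -18.5 J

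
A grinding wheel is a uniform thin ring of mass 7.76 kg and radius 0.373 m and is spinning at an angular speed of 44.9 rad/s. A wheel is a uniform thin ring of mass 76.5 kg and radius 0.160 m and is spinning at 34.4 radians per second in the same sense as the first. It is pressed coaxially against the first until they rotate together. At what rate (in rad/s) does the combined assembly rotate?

|ω_f| ≈ 38.1 rad/s

The coupling torques are internal; angular momentum about the shared axis is conserved.
Moments of inertia: I_A = (7.76)(0.373)² = 1.080 kg·m²; I_B = (76.5)(0.160)² = 1.958 kg·m².
Taking A's sense as positive: L = (1.080)(44.9) + (1.958)(34.4) = 115.8 kg·m²·rad/s.
Combined I = 1.080 + 1.958 = 3.038 kg·m².
ω_f = L / I = 115.8 / 3.038 = 38.13 rad/s.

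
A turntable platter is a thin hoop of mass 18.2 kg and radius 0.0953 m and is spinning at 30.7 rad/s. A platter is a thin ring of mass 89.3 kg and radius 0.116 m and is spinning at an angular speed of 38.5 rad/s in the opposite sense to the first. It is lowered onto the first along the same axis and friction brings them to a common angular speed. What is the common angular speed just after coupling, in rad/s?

|ω_f| ≈ 30.1 rad/s

No external torque acts about the common axis, so total angular momentum is conserved.
Moments of inertia: I_A = (18.2)(0.0953)² = 0.1653 kg·m²; I_B = (89.3)(0.116)² = 1.202 kg·m².
Taking A's sense as positive: L = (0.1653)(30.7) − (1.202)(38.5) = -41.19 kg·m²·rad/s.
Combined I = 0.1653 + 1.202 = 1.367 kg·m².
ω_f = L / I = -41.19 / 1.367 = -30.13 rad/s.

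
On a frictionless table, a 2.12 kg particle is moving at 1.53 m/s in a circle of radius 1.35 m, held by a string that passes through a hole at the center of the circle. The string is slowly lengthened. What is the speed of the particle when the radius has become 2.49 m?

The only horizontal force on the mass is along the cord (radial), so it exerts no torque about the hole and angular momentum m v r is conserved.
v₂ = v₁ r₁ / r₂ = (1.53)(1.35) / (2.49) = 0.8295 m/s.

v₂ ≈ 0.830 m/s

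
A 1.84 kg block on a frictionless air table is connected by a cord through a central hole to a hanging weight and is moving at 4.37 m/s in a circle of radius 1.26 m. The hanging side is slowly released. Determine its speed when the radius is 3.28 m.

v₂ ≈ 1.68 m/s

Central (radial) force ⇒ zero torque about the center ⇒ m v r is constant.
v₂ = v₁ r₁ / r₂ = (4.37)(1.26) / (3.28) = 1.679 m/s.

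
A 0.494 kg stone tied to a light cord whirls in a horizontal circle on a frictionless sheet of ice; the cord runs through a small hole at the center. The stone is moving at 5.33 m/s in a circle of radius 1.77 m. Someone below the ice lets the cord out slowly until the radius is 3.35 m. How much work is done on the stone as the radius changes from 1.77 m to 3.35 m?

Central (radial) force ⇒ zero torque about the center ⇒ m v r is constant.
v₂ = v₁ r₁ / r₂ = (5.33)(1.77) / (3.35) = 2.816 m/s.
W = ΔKE = ½m(v₂² − v₁²) = -5.058 J.

W ≈ -5.06 J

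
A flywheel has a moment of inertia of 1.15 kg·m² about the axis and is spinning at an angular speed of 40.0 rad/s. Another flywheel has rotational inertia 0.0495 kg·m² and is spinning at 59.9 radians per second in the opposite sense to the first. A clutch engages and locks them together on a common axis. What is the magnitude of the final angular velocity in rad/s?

No external torque acts about the common axis, so total angular momentum is conserved.
Taking A's sense as positive: L = (1.150)(40.0) − (0.04950)(59.9) = 43.03 kg·m²·rad/s.
Combined I = 1.150 + 0.04950 = 1.200 kg·m².
ω_f = L / I = 43.03 / 1.200 = 35.88 rad/s.

|ω_f| ≈ 35.9 rad/s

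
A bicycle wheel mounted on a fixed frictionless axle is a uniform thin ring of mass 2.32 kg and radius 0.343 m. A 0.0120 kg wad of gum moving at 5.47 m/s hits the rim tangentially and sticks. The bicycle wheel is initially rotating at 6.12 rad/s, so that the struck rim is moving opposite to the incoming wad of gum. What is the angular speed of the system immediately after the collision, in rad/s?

About the axle the impulsive forces during the collision are internal, so angular momentum about that axis is conserved.
I_p = (2.32)(0.343)² = 0.2729 kg·m². Taking the sense of the wad of gum's angular momentum as positive, L_{wad} = m v R = (0.0120)(5.47)(0.343) = 0.02251 kg·m²/s.
L_i = −I_p ω_p + m v R = −(0.2729)(6.12) + 0.02251 = -1.648 kg·m²/s.
After sticking, I_f = I_p + m R² = 0.2729 + (0.0120)(0.343)² = 0.2744 kg·m².
ω_f = L_i / I_f = -1.648 / 0.2744 = -6.006 rad/s.

|ω_f| ≈ 6.01 rad/s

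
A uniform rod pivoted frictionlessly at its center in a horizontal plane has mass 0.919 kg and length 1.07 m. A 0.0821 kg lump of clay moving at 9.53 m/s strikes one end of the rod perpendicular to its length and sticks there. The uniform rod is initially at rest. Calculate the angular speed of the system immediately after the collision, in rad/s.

|ω_f| ≈ 3.77 rad/s

The axle reaction passes through the pivot and exerts no torque about it; angular momentum about the pivot is conserved through the impact.
I_p = (1/12)(0.919)(1.07)² = 0.08768 kg·m². Taking the sense of the lump of clay's angular momentum as positive, L_{lump} = m v R = (0.0821)(9.53)(1.07/2) = 0.4186 kg·m²/s.
L_i = 0 + 0.4186 = 0.4186 kg·m²/s.
After sticking, I_f = I_p + m R² = 0.08768 + (0.0821)(1.07/2)² = 0.1112 kg·m².
ω_f = L_i / I_f = 0.4186 / 0.1112 = 3.765 rad/s.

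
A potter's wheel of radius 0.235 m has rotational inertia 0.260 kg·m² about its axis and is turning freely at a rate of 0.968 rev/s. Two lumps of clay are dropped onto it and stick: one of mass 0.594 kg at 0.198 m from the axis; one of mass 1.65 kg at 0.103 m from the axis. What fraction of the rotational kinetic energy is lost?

fraction ≈ 0.136

The added mass arrives with no angular momentum about the axis, and any external torque about the axis is negligible, so the system's angular momentum is conserved.
Added inertia Σmr² = (0.594)(0.198)² + (1.65)(0.103)² = 0.04079 kg·m²; I_f = 0.2600 + 0.04079 = 0.3008 kg·m².
ω_f = I_p ω_i / I_f = (0.2600)(0.968) / 0.3008 = 0.8367 rev/s.
KE_i = ½(0.2600)(6.082 rad/s)² = 4.809 J; KE_f = ½(0.3008)(5.257)² = 4.157 J.
Fraction lost = 0.1356.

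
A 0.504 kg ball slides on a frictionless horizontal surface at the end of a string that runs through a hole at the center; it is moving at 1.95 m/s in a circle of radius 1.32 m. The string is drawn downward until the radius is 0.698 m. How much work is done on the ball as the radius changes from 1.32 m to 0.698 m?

Central (radial) force ⇒ zero torque about the center ⇒ m v r is constant.
v₂ = v₁ r₁ / r₂ = (1.95)(1.32) / (0.698) = 3.688 m/s.
W = ΔKE = ½m(v₂² − v₁²) = 2.469 J.

W ≈ 2.47 J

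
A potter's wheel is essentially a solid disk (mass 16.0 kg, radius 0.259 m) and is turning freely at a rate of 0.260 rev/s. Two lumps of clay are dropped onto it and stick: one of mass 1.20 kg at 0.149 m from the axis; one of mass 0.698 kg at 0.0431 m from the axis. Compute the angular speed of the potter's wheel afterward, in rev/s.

No external torque acts about the axis; L_before = L_after.
I_p = ½(16.0)(0.259)² = 0.5366 kg·m².
Added inertia Σmr² = (1.20)(0.149)² + (0.698)(0.0431)² = 0.02794 kg·m²; I_f = 0.5366 + 0.02794 = 0.5646 kg·m².
ω_f = I_p ω_i / I_f = (0.5366)(0.260) / 0.5646 = 0.2471 rev/s.

ω_f ≈ 0.247 rev/s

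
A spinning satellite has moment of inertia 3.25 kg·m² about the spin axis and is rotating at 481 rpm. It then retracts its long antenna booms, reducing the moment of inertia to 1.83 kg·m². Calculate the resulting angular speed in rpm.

With no external torque about the axis, L is conserved: I₁ω₁ = I₂ω₂.
ω₂ = I₁ω₁ / I₂ = (3.250)(481 rpm) / (1.830) = 854.2 rpm.

ω₂ ≈ 854 rpm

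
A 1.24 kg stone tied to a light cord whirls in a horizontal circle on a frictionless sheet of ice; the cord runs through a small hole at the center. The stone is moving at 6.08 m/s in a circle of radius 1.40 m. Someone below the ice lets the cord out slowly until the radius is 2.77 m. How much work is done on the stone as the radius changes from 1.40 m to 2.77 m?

Central (radial) force ⇒ zero torque about the center ⇒ m v r is constant.
v₂ = v₁ r₁ / r₂ = (6.08)(1.40) / (2.77) = 3.073 m/s.
W = ΔKE = ½m(v₂² − v₁²) = -17.06 J.

W ≈ -17.1 J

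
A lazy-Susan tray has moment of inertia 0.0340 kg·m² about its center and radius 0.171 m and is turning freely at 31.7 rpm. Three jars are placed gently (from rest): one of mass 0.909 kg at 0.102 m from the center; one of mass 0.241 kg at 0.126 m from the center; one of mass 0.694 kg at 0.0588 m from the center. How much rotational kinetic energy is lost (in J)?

No external torque acts about the center; L_before = L_after.
Added inertia Σmr² = (0.909)(0.102)² + (0.241)(0.126)² + (0.694)(0.0588)² = 0.01568 kg·m²; I_f = 0.03400 + 0.01568 = 0.04968 kg·m².
ω_f = I_p ω_i / I_f = (0.03400)(31.7) / 0.04968 = 21.69 rpm.
KE_i = ½(0.03400)(3.320 rad/s)² = 0.1873 J; KE_f = ½(0.04968)(2.272)² = 0.1282 J.

energy lost ≈ 0.0591 J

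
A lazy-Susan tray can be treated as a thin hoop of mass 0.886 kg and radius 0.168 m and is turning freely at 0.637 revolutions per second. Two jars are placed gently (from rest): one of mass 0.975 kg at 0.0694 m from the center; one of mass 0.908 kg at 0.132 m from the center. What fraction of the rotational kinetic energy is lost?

No external torque acts about the center; L_before = L_after.
I_p = (0.886)(0.168)² = 0.02501 kg·m².
Added inertia Σmr² = (0.975)(0.0694)² + (0.908)(0.132)² = 0.02052 kg·m²; I_f = 0.02501 + 0.02052 = 0.04552 kg·m².
ω_f = I_p ω_i / I_f = (0.02501)(0.637) / 0.04552 = 0.3499 rev/s.
KE_i = ½(0.02501)(4.002 rad/s)² = 0.2003 J; KE_f = ½(0.04552)(2.199)² = 0.1100 J.
Fraction lost = 0.4507.

fraction ≈ 0.451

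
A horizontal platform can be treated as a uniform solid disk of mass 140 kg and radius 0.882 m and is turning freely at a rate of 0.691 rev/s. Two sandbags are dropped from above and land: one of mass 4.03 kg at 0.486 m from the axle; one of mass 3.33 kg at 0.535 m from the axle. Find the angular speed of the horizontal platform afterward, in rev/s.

The added mass arrives with no angular momentum about the axle, and any external torque about the axle is negligible, so the system's angular momentum is conserved.
I_p = ½(140)(0.882)² = 54.45 kg·m².
Added inertia Σmr² = (4.03)(0.486)² + (3.33)(0.535)² = 1.905 kg·m²; I_f = 54.45 + 1.905 = 56.36 kg·m².
ω_f = I_p ω_i / I_f = (54.45)(0.691) / 56.36 = 0.6676 rev/s.

ω_f ≈ 0.668 rev/s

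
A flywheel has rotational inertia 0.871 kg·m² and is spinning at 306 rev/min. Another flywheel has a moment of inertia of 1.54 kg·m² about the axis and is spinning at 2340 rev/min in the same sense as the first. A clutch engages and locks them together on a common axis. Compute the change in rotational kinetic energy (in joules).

ΔKE ≈ -12600 J

No external torque acts about the common axis, so total angular momentum is conserved.
Taking A's sense as positive: L = (0.8710)(306) + (1.540)(2340) = 3870 kg·m²·rpm.
Combined I = 0.8710 + 1.540 = 2.411 kg·m².
ω_f = L / I = 3870 / 2.411 = 1605 rpm.
KE_i = ½ΣIω² = 46680 J; KE_f = ½(2.411)(168.1)² = 34060 J.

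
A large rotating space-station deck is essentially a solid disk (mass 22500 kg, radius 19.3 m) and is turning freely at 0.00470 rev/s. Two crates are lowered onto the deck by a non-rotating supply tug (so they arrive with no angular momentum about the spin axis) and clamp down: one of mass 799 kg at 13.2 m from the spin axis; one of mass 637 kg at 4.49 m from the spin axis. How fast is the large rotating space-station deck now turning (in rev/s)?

The added mass arrives with no angular momentum about the spin axis, and any external torque about the spin axis is negligible, so the system's angular momentum is conserved.
I_p = ½(22500)(19.3)² = 4.191e+06 kg·m².
Added inertia Σmr² = (799)(13.2)² + (637)(4.49)² = 1.521e+05 kg·m²; I_f = 4.191e+06 + 1.521e+05 = 4.343e+06 kg·m².
ω_f = I_p ω_i / I_f = (4.191e+06)(0.00470) / 4.343e+06 = 0.004535 rev/s.

ω_f ≈ 0.00454 rev/s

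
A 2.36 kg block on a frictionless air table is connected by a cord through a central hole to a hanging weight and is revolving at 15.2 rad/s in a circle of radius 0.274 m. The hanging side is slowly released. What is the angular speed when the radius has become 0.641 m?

ω₂ ≈ 2.78 rad/s

No torque about the axis ⇒ m r₁² ω₁ = m r₂² ω₂.
ω₂ = ω₁ (r₁/r₂)² = (15.2)(0.274/0.641)² = 2.777 rad/s.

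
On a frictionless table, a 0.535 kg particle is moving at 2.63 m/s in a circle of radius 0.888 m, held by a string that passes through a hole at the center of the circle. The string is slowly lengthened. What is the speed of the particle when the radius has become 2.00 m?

The only horizontal force on the mass is along the cord (radial), so it exerts no torque about the hole and angular momentum m v r is conserved.
v₂ = v₁ r₁ / r₂ = (2.63)(0.888) / (2.00) = 1.168 m/s.

v₂ ≈ 1.17 m/s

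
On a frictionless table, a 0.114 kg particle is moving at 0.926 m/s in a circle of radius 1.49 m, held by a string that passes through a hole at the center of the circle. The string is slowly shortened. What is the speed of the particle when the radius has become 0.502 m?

v₂ ≈ 2.75 m/s

The only horizontal force on the mass is along the cord (radial), so it exerts no torque about the hole and angular momentum m v r is conserved.
v₂ = v₁ r₁ / r₂ = (0.926)(1.49) / (0.502) = 2.748 m/s.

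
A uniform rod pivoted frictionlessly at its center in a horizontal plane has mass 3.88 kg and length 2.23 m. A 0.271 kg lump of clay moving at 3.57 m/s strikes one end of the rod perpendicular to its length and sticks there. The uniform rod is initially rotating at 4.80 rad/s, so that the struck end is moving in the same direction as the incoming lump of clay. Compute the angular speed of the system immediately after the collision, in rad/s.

|ω_f| ≈ 4.52 rad/s

The axle reaction passes through the pivot and exerts no torque about it; angular momentum about the pivot is conserved through the impact.
I_p = (1/12)(3.88)(2.23)² = 1.608 kg·m². Taking the sense of the lump of clay's angular momentum as positive, L_{lump} = m v R = (0.271)(3.57)(2.23/2) = 1.079 kg·m²/s.
L_i = +I_p ω_p + m v R = +(1.608)(4.80) + 1.079 = 8.797 kg·m²/s.
After sticking, I_f = I_p + m R² = 1.608 + (0.271)(2.23/2)² = 1.945 kg·m².
ω_f = L_i / I_f = 8.797 / 1.945 = 4.523 rad/s.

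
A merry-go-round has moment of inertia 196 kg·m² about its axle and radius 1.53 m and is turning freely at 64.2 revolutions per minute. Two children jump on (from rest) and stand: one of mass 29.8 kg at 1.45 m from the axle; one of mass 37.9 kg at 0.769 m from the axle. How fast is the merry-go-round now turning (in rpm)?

No external torque acts about the axle; L_before = L_after.
Added inertia Σmr² = (29.8)(1.45)² + (37.9)(0.769)² = 85.07 kg·m²; I_f = 196.0 + 85.07 = 281.1 kg·m².
ω_f = I_p ω_i / I_f = (196.0)(64.2) / 281.1 = 44.77 rpm.

ω_f ≈ 44.8 rpm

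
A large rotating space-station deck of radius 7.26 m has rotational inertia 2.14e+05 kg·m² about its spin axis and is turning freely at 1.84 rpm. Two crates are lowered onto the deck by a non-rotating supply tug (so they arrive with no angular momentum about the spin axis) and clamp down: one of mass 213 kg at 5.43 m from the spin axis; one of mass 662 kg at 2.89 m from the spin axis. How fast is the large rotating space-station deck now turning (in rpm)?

The added mass arrives with no angular momentum about the spin axis, and any external torque about the spin axis is negligible, so the system's angular momentum is conserved.
Added inertia Σmr² = (213)(5.43)² + (662)(2.89)² = 11810 kg·m²; I_f = 2.140e+05 + 11810 = 2.258e+05 kg·m².
ω_f = I_p ω_i / I_f = (2.140e+05)(1.84) / 2.258e+05 = 1.744 rpm.

ω_f ≈ 1.74 rpm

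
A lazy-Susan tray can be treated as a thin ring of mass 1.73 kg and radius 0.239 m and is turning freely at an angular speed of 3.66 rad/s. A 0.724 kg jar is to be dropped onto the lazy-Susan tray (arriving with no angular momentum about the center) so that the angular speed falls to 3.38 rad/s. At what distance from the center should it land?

r ≈ 0.106 m

The added mass arrives with no angular momentum about the center, and any external torque about the center is negligible, so the system's angular momentum is conserved.
I_p = (1.73)(0.239)² = 0.09882 kg·m².
I_p ω_i = (I_p + m r²) ω_f ⇒ m r² = I_p(ω_i/ω_f − 1) = 0.09882(3.66/3.38 − 1) = 0.008186 kg·m².
r = √(0.008186/0.724) = 0.1063 m.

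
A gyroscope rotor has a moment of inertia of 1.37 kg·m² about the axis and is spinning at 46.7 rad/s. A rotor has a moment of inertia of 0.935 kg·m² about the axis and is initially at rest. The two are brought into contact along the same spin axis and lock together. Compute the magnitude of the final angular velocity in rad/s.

|ω_f| ≈ 27.8 rad/s

No external torque acts about the common axis, so total angular momentum is conserved.
Taking A's sense as positive: L = (1.370)(46.7) = 63.98 kg·m²·rad/s.
Combined I = 1.370 + 0.9350 = 2.305 kg·m².
ω_f = L / I = 63.98 / 2.305 = 27.76 rad/s.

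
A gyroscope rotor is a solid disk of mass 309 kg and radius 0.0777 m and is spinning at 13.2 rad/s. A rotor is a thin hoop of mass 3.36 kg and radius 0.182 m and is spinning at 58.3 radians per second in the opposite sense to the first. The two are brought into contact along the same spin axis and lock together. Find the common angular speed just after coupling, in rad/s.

|ω_f| ≈ 5.58 rad/s

No external torque acts about the common axis, so total angular momentum is conserved.
Moments of inertia: I_A = ½(309)(0.0777)² = 0.9328 kg·m²; I_B = (3.36)(0.182)² = 0.1113 kg·m².
Taking A's sense as positive: L = (0.9328)(13.2) − (0.1113)(58.3) = 5.824 kg·m²·rad/s.
Combined I = 0.9328 + 0.1113 = 1.044 kg·m².
ω_f = L / I = 5.824 / 1.044 = 5.578 rad/s.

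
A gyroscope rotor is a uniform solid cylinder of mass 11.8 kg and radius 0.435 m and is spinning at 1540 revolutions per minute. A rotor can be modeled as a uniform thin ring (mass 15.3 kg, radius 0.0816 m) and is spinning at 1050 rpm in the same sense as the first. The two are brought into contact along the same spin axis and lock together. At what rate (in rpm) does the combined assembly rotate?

|ω_f| ≈ 1500 rpm

The coupling torques are internal; angular momentum about the shared axis is conserved.
Moments of inertia: I_A = ½(11.8)(0.435)² = 1.116 kg·m²; I_B = (15.3)(0.0816)² = 0.1019 kg·m².
Taking A's sense as positive: L = (1.116)(1540) + (0.1019)(1050) = 1826 kg·m²·rpm.
Combined I = 1.116 + 0.1019 = 1.218 kg·m².
ω_f = L / I = 1826 / 1.218 = 1499 rpm.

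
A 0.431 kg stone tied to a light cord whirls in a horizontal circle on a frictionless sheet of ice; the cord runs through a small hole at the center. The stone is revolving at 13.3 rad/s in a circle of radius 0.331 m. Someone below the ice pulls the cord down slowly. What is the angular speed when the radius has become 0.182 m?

ω₂ ≈ 44.0 rad/s

The constraining force is radial, so m r² ω about the center is conserved.
ω₂ = ω₁ (r₁/r₂)² = (13.3)(0.331/0.182)² = 43.99 rad/s.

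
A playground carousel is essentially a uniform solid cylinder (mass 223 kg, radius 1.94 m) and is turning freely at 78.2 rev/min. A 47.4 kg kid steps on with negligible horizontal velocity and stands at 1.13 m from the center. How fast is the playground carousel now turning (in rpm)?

The added mass arrives with no angular momentum about the center, and any external torque about the center is negligible, so the system's angular momentum is conserved.
I_p = ½(223)(1.94)² = 419.6 kg·m².
Added inertia Σmr² = (47.4)(1.13)² = 60.53 kg·m²; I_f = 419.6 + 60.53 = 480.2 kg·m².
ω_f = I_p ω_i / I_f = (419.6)(78.2) / 480.2 = 68.34 rpm.

ω_f ≈ 68.3 rpm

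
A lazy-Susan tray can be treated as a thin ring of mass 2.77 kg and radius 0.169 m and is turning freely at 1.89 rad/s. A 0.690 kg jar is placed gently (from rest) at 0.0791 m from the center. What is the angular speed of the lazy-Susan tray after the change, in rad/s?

No external torque acts about the center; L_before = L_after.
I_p = (2.77)(0.169)² = 0.07911 kg·m².
Added inertia Σmr² = (0.690)(0.0791)² = 0.004317 kg·m²; I_f = 0.07911 + 0.004317 = 0.08343 kg·m².
ω_f = I_p ω_i / I_f = (0.07911)(1.89) / 0.08343 = 1.792 rad/s.

ω_f ≈ 1.79 rad/s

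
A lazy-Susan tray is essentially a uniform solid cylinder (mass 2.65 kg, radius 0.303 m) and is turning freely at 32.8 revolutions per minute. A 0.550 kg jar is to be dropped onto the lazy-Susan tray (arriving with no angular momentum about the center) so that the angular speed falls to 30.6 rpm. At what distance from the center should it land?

The added mass arrives with no angular momentum about the center, and any external torque about the center is negligible, so the system's angular momentum is conserved.
I_p = ½(2.65)(0.303)² = 0.1216 kg·m².
I_p ω_i = (I_p + m r²) ω_f ⇒ m r² = I_p(ω_i/ω_f − 1) = 0.1216(32.8/30.6 − 1) = 0.008746 kg·m².
r = √(0.008746/0.550) = 0.1261 m.

r ≈ 0.126 m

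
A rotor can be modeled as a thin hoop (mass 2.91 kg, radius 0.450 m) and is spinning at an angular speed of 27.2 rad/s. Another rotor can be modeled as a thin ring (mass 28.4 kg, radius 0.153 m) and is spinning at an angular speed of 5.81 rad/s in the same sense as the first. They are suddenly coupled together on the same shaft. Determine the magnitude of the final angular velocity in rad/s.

The coupling torques are internal; angular momentum about the shared axis is conserved.
Moments of inertia: I_A = (2.91)(0.450)² = 0.5893 kg·m²; I_B = (28.4)(0.153)² = 0.6648 kg·m².
Taking A's sense as positive: L = (0.5893)(27.2) + (0.6648)(5.81) = 19.89 kg·m²·rad/s.
Combined I = 0.5893 + 0.6648 = 1.254 kg·m².
ω_f = L / I = 19.89 / 1.254 = 15.86 rad/s.

|ω_f| ≈ 15.9 rad/s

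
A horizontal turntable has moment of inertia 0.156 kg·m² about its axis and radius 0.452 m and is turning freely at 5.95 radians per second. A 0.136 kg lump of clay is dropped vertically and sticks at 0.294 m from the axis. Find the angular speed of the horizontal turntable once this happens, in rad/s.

The added mass arrives with no angular momentum about the axis, and any external torque about the axis is negligible, so the system's angular momentum is conserved.
Added inertia Σmr² = (0.136)(0.294)² = 0.01176 kg·m²; I_f = 0.1560 + 0.01176 = 0.1678 kg·m².
ω_f = I_p ω_i / I_f = (0.1560)(5.95) / 0.1678 = 5.533 rad/s.

ω_f ≈ 5.53 rad/s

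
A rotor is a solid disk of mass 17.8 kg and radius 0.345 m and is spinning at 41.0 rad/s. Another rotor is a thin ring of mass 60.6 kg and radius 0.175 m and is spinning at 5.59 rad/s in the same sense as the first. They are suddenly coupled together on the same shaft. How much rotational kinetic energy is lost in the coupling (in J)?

No external torque acts about the common axis, so total angular momentum is conserved.
Moments of inertia: I_A = ½(17.8)(0.345)² = 1.059 kg·m²; I_B = (60.6)(0.175)² = 1.856 kg·m².
Taking A's sense as positive: L = (1.059)(41.0) + (1.856)(5.59) = 53.81 kg·m²·rad/s.
Combined I = 1.059 + 1.856 = 2.915 kg·m².
ω_f = L / I = 53.81 / 2.915 = 18.46 rad/s.
KE_i = ½ΣIω² = 919.4 J; KE_f = ½(2.915)(18.46)² = 496.6 J.

ΔKE lost ≈ 423 J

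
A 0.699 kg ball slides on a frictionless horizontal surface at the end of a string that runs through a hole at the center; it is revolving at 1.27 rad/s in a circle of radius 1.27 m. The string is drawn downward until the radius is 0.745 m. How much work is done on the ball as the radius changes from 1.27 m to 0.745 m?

W ≈ 1.73 J

No torque about the axis ⇒ m r₁² ω₁ = m r₂² ω₂.
ω₂ = ω₁ (r₁/r₂)² = (1.27)(1.27/0.745)² = 3.691 rad/s.
W = ΔKE = ½m(v₂² − v₁²) = 1.733 J.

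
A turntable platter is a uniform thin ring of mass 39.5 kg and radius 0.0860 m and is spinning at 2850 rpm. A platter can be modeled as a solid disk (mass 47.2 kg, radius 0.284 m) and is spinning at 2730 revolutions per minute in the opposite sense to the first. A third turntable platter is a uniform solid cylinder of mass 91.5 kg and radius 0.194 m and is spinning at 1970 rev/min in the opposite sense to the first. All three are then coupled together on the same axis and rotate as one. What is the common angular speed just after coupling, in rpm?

|ω_f| ≈ 1980 rpm

The coupling torques are internal; angular momentum about the shared axis is conserved.
Moments of inertia: I_A = (39.5)(0.0860)² = 0.2921 kg·m²; I_B = ½(47.2)(0.284)² = 1.903 kg·m²; I_C = ½(91.5)(0.194)² = 1.722 kg·m².
Taking A's sense as positive: L = (0.2921)(2850) − (1.903)(2730) − (1.722)(1970) = -7756 kg·m²·rpm.
Combined I = 0.2921 + 1.903 + 1.722 = 3.917 kg·m².
ω_f = L / I = -7756 / 3.917 = -1980 rpm.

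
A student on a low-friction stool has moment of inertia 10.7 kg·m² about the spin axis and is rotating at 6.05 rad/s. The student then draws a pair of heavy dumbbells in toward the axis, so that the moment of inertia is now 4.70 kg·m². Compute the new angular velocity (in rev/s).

ω₂ ≈ 2.19 rev/s

Angular momentum about the spin axis is conserved since the torque about it is zero.
ω₂ = I₁ω₁ / I₂ = (10.70)(6.05 rad/s) / (4.700) = 13.77 rad/s = 2.192 rev/s.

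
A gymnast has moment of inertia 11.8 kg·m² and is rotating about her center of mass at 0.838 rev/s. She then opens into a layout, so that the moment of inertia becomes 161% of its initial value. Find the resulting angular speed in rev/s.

ω₂ ≈ 0.520 rev/s

With no external torque about the axis, L is conserved: I₁ω₁ = I₂ω₂.
I₂ = 1.61 × 11.8 = 19.00 kg·m².
ω₂ = I₁ω₁ / I₂ = (11.80)(0.838 rev/s) / (19.00) = 0.5205 rev/s.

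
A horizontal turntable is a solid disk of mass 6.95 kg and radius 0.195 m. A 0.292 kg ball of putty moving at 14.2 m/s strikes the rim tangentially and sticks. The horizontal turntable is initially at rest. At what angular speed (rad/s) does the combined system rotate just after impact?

|ω_f| ≈ 5.64 rad/s

The axle reaction passes through the axle and exerts no torque about it; angular momentum about the axle is conserved through the impact.
I_p = ½(6.95)(0.195)² = 0.1321 kg·m². Taking the sense of the ball of putty's angular momentum as positive, L_{ball} = m v R = (0.292)(14.2)(0.195) = 0.8085 kg·m²/s.
L_i = 0 + 0.8085 = 0.8085 kg·m²/s.
After sticking, I_f = I_p + m R² = 0.1321 + (0.292)(0.195)² = 0.1432 kg·m².
ω_f = L_i / I_f = 0.8085 / 0.1432 = 5.645 rad/s.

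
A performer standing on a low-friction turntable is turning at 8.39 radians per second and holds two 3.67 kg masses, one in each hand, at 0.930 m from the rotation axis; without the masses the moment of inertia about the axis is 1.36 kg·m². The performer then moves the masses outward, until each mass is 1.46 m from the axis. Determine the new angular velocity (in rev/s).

Angular momentum about the spin axis is conserved since the torque about it is zero.
I₁ = 1.36 + 2(3.67)(0.930)² = 7.708 kg·m²; I₂ = 1.36 + 2(3.67)(1.46)² = 17.01 kg·m².
ω₂ = I₁ω₁ / I₂ = (7.708)(8.39 rad/s) / (17.01) = 3.803 rad/s = 0.6053 rev/s.

ω₂ ≈ 0.605 rev/s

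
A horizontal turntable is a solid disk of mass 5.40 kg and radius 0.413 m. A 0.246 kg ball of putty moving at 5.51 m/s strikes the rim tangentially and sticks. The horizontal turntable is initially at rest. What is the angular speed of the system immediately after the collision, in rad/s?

|ω_f| ≈ 1.11 rad/s

About the axle the impulsive forces during the collision are internal, so angular momentum about that axis is conserved.
I_p = ½(5.40)(0.413)² = 0.4605 kg·m². Taking the sense of the ball of putty's angular momentum as positive, L_{ball} = m v R = (0.246)(5.51)(0.413) = 0.5598 kg·m²/s.
L_i = 0 + 0.5598 = 0.5598 kg·m²/s.
After sticking, I_f = I_p + m R² = 0.4605 + (0.246)(0.413)² = 0.5025 kg·m².
ω_f = L_i / I_f = 0.5598 / 0.5025 = 1.114 rad/s.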